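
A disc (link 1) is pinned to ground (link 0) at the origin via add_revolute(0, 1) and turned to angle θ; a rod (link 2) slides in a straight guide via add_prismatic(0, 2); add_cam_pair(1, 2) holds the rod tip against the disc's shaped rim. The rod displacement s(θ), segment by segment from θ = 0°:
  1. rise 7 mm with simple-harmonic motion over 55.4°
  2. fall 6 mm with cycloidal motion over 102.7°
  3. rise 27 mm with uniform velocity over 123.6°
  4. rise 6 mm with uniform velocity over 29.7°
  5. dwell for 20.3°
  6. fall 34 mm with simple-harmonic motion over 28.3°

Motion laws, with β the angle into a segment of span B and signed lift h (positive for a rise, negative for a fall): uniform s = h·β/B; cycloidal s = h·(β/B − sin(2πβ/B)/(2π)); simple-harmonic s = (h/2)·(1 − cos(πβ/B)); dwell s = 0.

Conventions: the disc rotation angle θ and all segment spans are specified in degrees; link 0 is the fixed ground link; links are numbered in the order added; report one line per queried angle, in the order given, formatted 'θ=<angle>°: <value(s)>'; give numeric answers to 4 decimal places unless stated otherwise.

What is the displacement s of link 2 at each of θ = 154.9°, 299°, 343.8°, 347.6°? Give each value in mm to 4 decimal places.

segment 1 (0° to 55.4°, simple-harmonic, h = 7) is passed completely: s = 0.0000 + (7) = 7.0000
θ = 154.9° falls in segment 2 (55.4° to 158.1°, cycloidal, h = -6): β = 154.9 − 55.4 = 99.5°, B = 102.7°; Δs = -6·(0.9688 − sin(2π·0.9688)/(2π)) = -5.9988; s = 7.0000 − 5.9988 = 1.0012
segment 2 (55.4° to 158.1°, cycloidal, h = -6) is passed completely: s = 7.0000 + (-6) = 1.0000
segment 3 (158.1° to 281.7°, uniform, h = 27) is passed completely: s = 1.0000 + (27) = 28.0000
θ = 299° falls in segment 4 (281.7° to 311.4°, uniform, h = 6): β = 299 − 281.7 = 17.3°, B = 29.7°; Δs = 6·17.3/29.7 = 3.4949; s = 28.0000 + 3.4949 = 31.4949
segment 4 (281.7° to 311.4°, uniform, h = 6) is passed completely: s = 28.0000 + (6) = 34.0000
segment 5 (311.4° to 331.7°, dwell): s unchanged at 34.0000
θ = 343.8° falls in segment 6 (331.7° to 360°, simple-harmonic, h = -34): β = 343.8 − 331.7 = 12.1°, B = 28.3°; Δs = -34/2·(1 − cos(π·0.4276)) = -13.1646; s = 34.0000 − 13.1646 = 20.8354
θ = 347.6° falls in segment 6 (331.7° to 360°, simple-harmonic, h = -34): β = 347.6 − 331.7 = 15.9°, B = 28.3°; Δs = -34/2·(1 − cos(π·0.5618)) = -20.2818; s = 34.0000 − 20.2818 = 13.7182

θ=154.9°: 1.0012
θ=299°: 31.4949
θ=343.8°: 20.8354
θ=347.6°: 13.7182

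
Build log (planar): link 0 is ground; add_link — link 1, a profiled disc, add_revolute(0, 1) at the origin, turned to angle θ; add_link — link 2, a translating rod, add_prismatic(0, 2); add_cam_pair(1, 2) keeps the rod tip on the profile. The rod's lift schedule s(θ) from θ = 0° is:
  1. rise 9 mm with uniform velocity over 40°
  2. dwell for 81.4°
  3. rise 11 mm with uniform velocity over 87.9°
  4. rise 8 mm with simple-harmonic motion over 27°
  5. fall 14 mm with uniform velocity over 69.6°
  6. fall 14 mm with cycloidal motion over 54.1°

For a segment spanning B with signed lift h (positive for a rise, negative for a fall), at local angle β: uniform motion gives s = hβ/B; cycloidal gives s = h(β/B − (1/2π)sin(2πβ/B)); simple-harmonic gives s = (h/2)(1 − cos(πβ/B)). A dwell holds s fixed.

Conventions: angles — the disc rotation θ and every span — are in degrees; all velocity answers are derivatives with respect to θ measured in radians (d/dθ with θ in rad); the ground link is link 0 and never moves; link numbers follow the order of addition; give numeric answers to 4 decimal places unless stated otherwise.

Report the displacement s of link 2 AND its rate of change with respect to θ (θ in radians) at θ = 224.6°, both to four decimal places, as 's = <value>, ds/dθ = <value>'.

seg 1 [0°–40°] uniform, h=9: full span → s += 9 → s = 9.0000
seg 2 [40°–121.4°] dwell: s stays 9.0000
seg 3 [121.4°–209.3°] uniform, h=11: full span → s += 11 → s = 20.0000
seg 4 [209.3°–236.3°] simple-harmonic, h=8: θ=224.6° here. β=15.3, B=27. 8/2·(1 − cos(π·0.5667)) = 4.8316 → s = 24.8316
velocity in seg [209.3°–236.3°] (simple-harmonic), θ in radians: β = 15.3° = 0.2670 rad, B = 27° = 0.4712 rad; ds/dθ = (πh/(2B)) sin(πβ/B) = (π·8/(2·0.4712)) sin(π·0.5667) = 26.083936 mm/rad

s = 24.8316, ds/dθ = 26.0839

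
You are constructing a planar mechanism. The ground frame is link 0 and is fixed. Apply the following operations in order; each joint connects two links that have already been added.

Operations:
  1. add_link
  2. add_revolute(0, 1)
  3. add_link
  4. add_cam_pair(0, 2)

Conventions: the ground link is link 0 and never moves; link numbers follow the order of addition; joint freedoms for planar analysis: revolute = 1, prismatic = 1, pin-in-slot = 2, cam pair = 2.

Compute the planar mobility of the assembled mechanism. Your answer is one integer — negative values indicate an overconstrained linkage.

L=1 J1=0 J2=0
add link → L=2 J1=0 J2=0
R@0,1 dof=1 J1 → L=2 J1=1 J2=0
add link → L=3 J1=1 J2=0
C@0,2 dof=2 J2 → L=3 J1=1 J2=1
M=3(L−1)−2J1−J2=3·2−2·1−1=3

M = 3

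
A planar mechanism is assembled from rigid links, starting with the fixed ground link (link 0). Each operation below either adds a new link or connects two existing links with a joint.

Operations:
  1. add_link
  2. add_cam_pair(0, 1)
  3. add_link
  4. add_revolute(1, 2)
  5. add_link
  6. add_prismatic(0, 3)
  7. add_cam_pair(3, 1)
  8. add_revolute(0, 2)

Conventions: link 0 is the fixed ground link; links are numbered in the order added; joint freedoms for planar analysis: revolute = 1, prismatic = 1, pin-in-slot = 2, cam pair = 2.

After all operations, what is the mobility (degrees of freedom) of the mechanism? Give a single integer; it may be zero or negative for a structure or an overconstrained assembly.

ground; <1,0,0>
#1 <2,0,0>
C:0↔1 J2 <2,0,1>
#2 <3,0,1>
R:1↔2 J1 <3,1,1>
#3 <4,1,1>
P:0↔3 J1 <4,2,1>
C:3↔1 J2 <4,2,2>
R:0↔2 J1 <4,3,2>
3×3 − 2×3 − 1×2 = 1

M = 1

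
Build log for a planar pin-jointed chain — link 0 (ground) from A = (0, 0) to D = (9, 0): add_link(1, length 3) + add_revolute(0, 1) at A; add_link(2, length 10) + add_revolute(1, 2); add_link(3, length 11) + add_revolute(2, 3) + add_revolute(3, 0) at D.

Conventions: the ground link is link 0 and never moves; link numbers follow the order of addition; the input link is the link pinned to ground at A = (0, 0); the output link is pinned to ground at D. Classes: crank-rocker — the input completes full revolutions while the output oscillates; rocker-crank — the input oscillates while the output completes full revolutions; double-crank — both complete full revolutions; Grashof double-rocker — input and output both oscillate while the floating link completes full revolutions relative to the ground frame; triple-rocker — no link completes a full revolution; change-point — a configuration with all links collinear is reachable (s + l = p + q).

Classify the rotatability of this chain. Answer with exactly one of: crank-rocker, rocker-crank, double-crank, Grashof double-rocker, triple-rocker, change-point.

lengths: ground=9, input=3, coupler=10, output=11
sorted: s=3 (shortest), l=11 (longest), p+q=19
s + l = 14 vs p + q = 19
s + l < p + q (Grashof) with shortest = input link → crank-rocker

crank-rocker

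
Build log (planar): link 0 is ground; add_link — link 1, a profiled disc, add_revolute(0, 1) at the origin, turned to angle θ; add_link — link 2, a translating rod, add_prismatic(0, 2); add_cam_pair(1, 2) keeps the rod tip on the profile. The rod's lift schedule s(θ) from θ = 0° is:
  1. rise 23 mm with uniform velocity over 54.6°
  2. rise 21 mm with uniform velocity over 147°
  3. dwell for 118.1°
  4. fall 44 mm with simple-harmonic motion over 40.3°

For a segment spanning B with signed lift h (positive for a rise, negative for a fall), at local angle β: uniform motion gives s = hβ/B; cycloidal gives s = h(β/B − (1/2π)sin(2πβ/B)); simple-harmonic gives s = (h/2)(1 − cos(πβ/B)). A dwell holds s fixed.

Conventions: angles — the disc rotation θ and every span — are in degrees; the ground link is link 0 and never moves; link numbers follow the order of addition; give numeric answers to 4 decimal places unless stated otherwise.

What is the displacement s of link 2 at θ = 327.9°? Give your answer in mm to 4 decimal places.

seg 1 [0°–54.6°] uniform, h=23: full span → s += 23 → s = 23.0000
seg 2 [54.6°–201.6°] uniform, h=21: full span → s += 21 → s = 44.0000
seg 3 [201.6°–319.7°] dwell: s stays 44.0000
seg 4 [319.7°–360°] simple-harmonic, h=-44: θ=327.9° here. β=8.2, B=40.3. -44/2·(1 − cos(π·0.2035)) = -4.3438 → s = 39.6562

39.6562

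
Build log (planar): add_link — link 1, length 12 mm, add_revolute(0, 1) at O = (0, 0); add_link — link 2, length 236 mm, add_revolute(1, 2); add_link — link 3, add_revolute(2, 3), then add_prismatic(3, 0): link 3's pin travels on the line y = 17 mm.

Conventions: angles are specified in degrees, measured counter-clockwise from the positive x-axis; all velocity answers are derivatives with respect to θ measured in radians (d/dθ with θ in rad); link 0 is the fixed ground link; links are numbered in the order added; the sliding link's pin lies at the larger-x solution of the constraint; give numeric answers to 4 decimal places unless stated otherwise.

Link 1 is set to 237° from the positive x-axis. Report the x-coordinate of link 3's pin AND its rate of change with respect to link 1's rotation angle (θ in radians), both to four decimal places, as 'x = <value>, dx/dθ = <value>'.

geometry: r = 12 mm, L = 236 mm, e = 17 mm
crank pin P = (r cos θ, r sin θ) = (-6.535668, -10.064047)
h = r sin θ − e = -10.064047 − 17 = -27.064047
x = r cos θ + √(L² − h²) = -6.535668 + 234.443037 = 227.907368
dx/dθ = −r sin θ − h·r cos θ/√(L² − h²) (θ in radians; h = -27.064047) = 9.309571

x = 227.9074, dx/dθ = 9.3096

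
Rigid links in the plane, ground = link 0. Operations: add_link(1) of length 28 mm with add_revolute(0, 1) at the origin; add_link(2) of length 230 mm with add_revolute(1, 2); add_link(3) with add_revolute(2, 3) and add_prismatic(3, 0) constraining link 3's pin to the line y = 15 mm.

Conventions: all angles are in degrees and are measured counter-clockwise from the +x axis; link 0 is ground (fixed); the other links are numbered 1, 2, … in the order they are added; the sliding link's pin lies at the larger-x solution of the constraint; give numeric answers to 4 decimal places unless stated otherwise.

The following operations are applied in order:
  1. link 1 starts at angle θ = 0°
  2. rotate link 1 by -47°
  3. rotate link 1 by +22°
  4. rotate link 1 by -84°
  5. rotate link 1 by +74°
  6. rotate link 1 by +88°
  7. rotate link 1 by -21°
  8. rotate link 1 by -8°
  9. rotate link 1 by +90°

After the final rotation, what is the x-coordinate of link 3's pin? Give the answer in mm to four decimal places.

geometry: r = 28 mm, L = 230 mm, e = 15 mm; θ starts at 0°
rotate link 1 by -47°: θ ← 0° -47° = -47°
rotate link 1 by +22°: θ ← -47° +22° = -25°
rotate link 1 by -84°: θ ← -25° -84° = -109°
rotate link 1 by +74°: θ ← -109° +74° = -35°
rotate link 1 by +88°: θ ← -35° +88° = 53°
rotate link 1 by -21°: θ ← 53° -21° = 32°
rotate link 1 by -8°: θ ← 32° -8° = 24°
rotate link 1 by +90°: θ ← 24° +90° = 114°
crank pin P = (r cos θ, r sin θ) = (-11.388626, 25.579273)
h = r sin θ − e = 25.579273 − 15 = 10.579273
x = r cos θ + √(L² − h²) = -11.388626 + 229.756565 = 218.367939

218.3679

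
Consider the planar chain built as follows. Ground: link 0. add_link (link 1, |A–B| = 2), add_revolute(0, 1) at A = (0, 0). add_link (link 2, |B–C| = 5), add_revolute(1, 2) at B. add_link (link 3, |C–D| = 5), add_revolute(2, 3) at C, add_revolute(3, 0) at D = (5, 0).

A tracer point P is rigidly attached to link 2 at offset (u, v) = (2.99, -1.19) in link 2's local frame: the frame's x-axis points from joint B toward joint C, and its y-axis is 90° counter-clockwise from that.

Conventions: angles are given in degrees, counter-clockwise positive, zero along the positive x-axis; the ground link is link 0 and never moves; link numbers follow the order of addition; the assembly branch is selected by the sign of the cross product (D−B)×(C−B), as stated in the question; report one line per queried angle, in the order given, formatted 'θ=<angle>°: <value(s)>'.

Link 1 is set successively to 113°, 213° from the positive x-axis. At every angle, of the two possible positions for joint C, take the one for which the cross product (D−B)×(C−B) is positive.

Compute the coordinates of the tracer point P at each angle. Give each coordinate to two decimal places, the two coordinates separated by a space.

A=(0,0), D=(5.00,0)
θ=113°: B = A + 2.00·(cos113°, sin113°) = (-0.7815, 1.8410)
θ=113°: |BD| = 6.0675
θ=113°: circle(B,5.00) ∩ circle(D,5.00): a=3.0338, h=3.9745
θ=113°:   candidates: C₊=(3.3152,4.7076) cross=24.115; C₋=(0.9033,-2.8666) cross=-24.115
θ=113°:   branch + wants cross > 0 → take C=(3.3152,4.7076) (cross=24.115)
θ=113°: ex = (C−B)/|BC| = (0.8193,0.5733); ey = (-0.5733,0.8193)
θ=113°: P = B + 2.99·ex + -1.19·ey = (2.3506,2.5802)
θ=213°: B = A + 2.00·(cos213°, sin213°) = (-1.6773, -1.0893)
θ=213°: |BD| = 6.7656
θ=213°: circle(B,5.00) ∩ circle(D,5.00): a=3.3828, h=3.6819
θ=213°:   candidates: C₊=(1.0685,3.0893) cross=24.911; C₋=(2.2541,-4.1785) cross=-24.911
θ=213°:   branch + wants cross > 0 → take C=(1.0685,3.0893) (cross=24.911)
θ=213°: ex = (C−B)/|BC| = (0.5492,0.8357); ey = (-0.8357,0.5492)
θ=213°: P = B + 2.99·ex + -1.19·ey = (0.9592,0.7560)

θ=113°: 2.35 2.58
θ=213°: 0.96 0.76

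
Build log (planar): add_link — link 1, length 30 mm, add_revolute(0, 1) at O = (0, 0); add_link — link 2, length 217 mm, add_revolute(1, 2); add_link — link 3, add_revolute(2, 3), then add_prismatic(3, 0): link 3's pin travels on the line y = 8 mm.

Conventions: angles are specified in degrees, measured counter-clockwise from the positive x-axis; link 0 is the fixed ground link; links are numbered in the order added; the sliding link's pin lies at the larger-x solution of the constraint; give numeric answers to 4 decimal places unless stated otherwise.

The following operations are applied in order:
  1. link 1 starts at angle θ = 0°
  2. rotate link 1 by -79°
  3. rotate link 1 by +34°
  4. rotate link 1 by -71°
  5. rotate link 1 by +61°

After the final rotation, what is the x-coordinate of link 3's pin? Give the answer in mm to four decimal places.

geometry: r = 30 mm, L = 217 mm, e = 8 mm; θ starts at 0°
rotate link 1 by -79°: θ ← 0° -79° = -79°
rotate link 1 by +34°: θ ← -79° +34° = -45°
rotate link 1 by -71°: θ ← -45° -71° = -116°
rotate link 1 by +61°: θ ← -116° +61° = -55°
crank pin P = (r cos θ, r sin θ) = (17.207293, -24.574561)
h = r sin θ − e = -24.574561 − 8 = -32.574561
x = r cos θ + √(L² − h²) = 17.207293 + 214.541133 = 231.748427

231.7484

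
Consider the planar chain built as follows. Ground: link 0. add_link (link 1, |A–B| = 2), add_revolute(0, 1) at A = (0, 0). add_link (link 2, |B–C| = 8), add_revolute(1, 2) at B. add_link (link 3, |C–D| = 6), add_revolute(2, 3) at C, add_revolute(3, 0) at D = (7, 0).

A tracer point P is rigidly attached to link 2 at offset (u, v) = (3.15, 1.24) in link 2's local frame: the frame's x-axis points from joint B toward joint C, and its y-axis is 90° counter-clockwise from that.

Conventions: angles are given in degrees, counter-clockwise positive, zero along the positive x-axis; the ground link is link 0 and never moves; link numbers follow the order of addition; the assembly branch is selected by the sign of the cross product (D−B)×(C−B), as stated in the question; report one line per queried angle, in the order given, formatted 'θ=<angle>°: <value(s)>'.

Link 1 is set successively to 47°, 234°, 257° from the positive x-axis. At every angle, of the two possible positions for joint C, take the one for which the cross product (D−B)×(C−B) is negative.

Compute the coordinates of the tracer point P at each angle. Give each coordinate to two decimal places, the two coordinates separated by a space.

A=(0,0), D=(7.00,0)
θ=47°: B = A + 2.00·(cos47°, sin47°) = (1.3640, 1.4627)
θ=47°: |BD| = 5.8227
θ=47°: circle(B,8.00) ∩ circle(D,6.00): a=5.3157, h=5.9785
θ=47°:   candidates: C₊=(8.0111,5.9142) cross=34.811; C₋=(5.0074,-5.6595) cross=-34.811
θ=47°:   branch - wants cross < 0 → take C=(5.0074,-5.6595) (cross=-34.811)
θ=47°: ex = (C−B)/|BC| = (0.4554,-0.8903); ey = (0.8903,0.4554)
θ=47°: P = B + 3.15·ex + 1.24·ey = (3.9025,-0.7769)
θ=234°: B = A + 2.00·(cos234°, sin234°) = (-1.1756, -1.6180)
θ=234°: |BD| = 8.3341
θ=234°: circle(B,8.00) ∩ circle(D,6.00): a=5.8469, h=5.4602
θ=234°:   candidates: C₊=(3.5000,4.8734) cross=45.506; C₋=(5.6202,-5.8392) cross=-45.506
θ=234°:   branch - wants cross < 0 → take C=(5.6202,-5.8392) (cross=-45.506)
θ=234°: ex = (C−B)/|BC| = (0.8495,-0.5276); ey = (0.5276,0.8495)
θ=234°: P = B + 3.15·ex + 1.24·ey = (2.1545,-2.2268)
θ=257°: B = A + 2.00·(cos257°, sin257°) = (-0.4499, -1.9487)
θ=257°: |BD| = 7.7006
θ=257°: circle(B,8.00) ∩ circle(D,6.00): a=5.6683, h=5.6454
θ=257°:   candidates: C₊=(3.6053,4.9473) cross=43.472; C₋=(6.4626,-5.9759) cross=-43.472
θ=257°:   branch - wants cross < 0 → take C=(6.4626,-5.9759) (cross=-43.472)
θ=257°: ex = (C−B)/|BC| = (0.8641,-0.5034); ey = (0.5034,0.8641)
θ=257°: P = B + 3.15·ex + 1.24·ey = (2.8961,-2.4630)

θ=47°: 3.90 -0.78
θ=234°: 2.15 -2.23
θ=257°: 2.90 -2.46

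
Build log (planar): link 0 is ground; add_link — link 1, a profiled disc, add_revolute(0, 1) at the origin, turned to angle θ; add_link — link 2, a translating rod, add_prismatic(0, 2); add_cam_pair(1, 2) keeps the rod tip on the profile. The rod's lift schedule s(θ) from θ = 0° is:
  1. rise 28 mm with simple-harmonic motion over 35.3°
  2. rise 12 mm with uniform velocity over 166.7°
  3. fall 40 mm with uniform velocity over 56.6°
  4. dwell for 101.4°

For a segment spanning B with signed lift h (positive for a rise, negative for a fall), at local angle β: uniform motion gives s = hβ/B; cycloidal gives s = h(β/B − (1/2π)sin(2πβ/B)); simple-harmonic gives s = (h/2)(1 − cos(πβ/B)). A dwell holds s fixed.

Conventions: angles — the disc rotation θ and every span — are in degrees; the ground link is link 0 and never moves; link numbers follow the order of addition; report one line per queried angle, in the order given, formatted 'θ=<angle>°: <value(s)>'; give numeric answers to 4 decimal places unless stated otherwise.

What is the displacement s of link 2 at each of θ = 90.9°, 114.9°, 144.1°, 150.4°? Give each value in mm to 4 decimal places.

seg 1 [0°–35.3°] simple-harmonic, h=28: full span → s += 28 → s = 28.0000
seg 2 [35.3°–202°] uniform, h=12: θ=90.9° here. β=55.6, B=166.7. 12·55.6/166.7 = 4.0024 → s = 32.0024
seg 2 [35.3°–202°] uniform, h=12: θ=114.9° here. β=79.6, B=166.7. 12·79.6/166.7 = 5.7301 → s = 33.7301
seg 2 [35.3°–202°] uniform, h=12: θ=144.1° here. β=108.8, B=166.7. 12·108.8/166.7 = 7.8320 → s = 35.8320
seg 2 [35.3°–202°] uniform, h=12: θ=150.4° here. β=115.1, B=166.7. 12·115.1/166.7 = 8.2855 → s = 36.2855

θ=90.9°: 32.0024
θ=114.9°: 33.7301
θ=144.1°: 35.8320
θ=150.4°: 36.2855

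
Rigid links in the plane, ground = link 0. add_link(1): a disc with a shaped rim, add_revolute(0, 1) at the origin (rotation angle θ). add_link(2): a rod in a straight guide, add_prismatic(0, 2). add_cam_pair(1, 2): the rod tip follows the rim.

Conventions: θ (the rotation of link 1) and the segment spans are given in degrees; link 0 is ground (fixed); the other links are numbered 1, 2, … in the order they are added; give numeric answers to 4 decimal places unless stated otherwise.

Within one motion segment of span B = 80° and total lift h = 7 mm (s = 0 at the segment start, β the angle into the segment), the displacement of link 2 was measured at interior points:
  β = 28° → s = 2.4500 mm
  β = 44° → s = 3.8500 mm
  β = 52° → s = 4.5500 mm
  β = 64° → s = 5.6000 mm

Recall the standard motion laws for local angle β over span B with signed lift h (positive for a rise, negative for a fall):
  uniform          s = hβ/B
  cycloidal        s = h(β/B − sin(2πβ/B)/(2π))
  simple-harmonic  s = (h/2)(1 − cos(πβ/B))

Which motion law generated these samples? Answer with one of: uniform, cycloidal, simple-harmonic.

candidates at β/B = r: uniform s = h·r (linear in β); cycloidal s = h·(r − sin(2πr)/(2π)); simple-harmonic s = (h/2)(1 − cos(πr))
β=28°: printed 2.4500 | uniform 2.4500, cycloidal 1.5487, simple-harmonic 1.9110
β=44°: printed 3.8500 | uniform 3.8500, cycloidal 4.1943, simple-harmonic 4.0475
β=52°: printed 4.5500 | uniform 4.5500, cycloidal 5.4513, simple-harmonic 5.0890
β=64°: printed 5.6000 | uniform 5.6000, cycloidal 6.6596, simple-harmonic 6.3316
only one law matches every sample → uniform

uniform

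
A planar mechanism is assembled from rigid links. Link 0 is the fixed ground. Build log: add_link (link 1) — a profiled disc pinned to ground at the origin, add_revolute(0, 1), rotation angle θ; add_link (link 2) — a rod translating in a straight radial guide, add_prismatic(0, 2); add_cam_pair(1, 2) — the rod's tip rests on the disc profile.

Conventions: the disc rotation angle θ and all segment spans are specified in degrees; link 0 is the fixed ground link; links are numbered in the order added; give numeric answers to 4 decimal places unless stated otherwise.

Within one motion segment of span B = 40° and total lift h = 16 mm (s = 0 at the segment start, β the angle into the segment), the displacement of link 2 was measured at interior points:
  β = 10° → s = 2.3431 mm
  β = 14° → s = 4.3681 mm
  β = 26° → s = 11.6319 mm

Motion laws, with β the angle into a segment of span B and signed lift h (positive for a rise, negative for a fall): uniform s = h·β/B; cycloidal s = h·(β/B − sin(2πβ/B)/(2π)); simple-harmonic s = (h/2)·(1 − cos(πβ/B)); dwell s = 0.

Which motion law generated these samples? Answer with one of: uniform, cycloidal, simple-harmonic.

candidates at β/B = r: uniform s = h·r (linear in β); cycloidal s = h·(r − sin(2πr)/(2π)); simple-harmonic s = (h/2)(1 − cos(πr))
β=10°: printed 2.3431 | uniform 4.0000, cycloidal 1.4535, simple-harmonic 2.3431
β=14°: printed 4.3681 | uniform 5.6000, cycloidal 3.5399, simple-harmonic 4.3681
β=26°: printed 11.6319 | uniform 10.4000, cycloidal 12.4601, simple-harmonic 11.6319
only one law matches every sample → simple-harmonic

simple-harmonic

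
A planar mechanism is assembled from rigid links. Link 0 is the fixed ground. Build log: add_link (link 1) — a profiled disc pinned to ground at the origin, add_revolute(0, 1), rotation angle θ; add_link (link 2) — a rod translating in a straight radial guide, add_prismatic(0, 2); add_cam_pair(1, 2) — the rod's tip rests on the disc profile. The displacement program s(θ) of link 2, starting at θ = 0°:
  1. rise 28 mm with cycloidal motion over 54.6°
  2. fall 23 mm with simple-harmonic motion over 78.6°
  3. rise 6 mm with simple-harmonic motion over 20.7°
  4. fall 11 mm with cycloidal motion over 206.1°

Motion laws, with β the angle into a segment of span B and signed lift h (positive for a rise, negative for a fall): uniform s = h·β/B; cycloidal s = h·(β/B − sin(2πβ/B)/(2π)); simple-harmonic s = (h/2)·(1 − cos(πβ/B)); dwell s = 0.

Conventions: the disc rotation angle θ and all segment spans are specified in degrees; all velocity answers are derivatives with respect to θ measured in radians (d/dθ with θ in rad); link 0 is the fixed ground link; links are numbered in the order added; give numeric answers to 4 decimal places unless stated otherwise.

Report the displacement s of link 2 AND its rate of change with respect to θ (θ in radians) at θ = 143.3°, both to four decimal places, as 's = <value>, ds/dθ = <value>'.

seg 1 [0°–54.6°] cycloidal, h=28: full span → s += 28 → s = 28.0000
seg 2 [54.6°–133.2°] simple-harmonic, h=-23: full span → s += -23 → s = 5.0000
seg 3 [133.2°–153.9°] simple-harmonic, h=6: θ=143.3° here. β=10.1, B=20.7. 6/2·(1 − cos(π·0.4879)) = 2.8862 → s = 7.8862
velocity in seg [133.2°–153.9°] (simple-harmonic), θ in radians: β = 10.1° = 0.1763 rad, B = 20.7° = 0.3613 rad; ds/dθ = (πh/(2B)) sin(πβ/B) = (π·6/(2·0.3613)) sin(π·0.4879) = 26.068182 mm/rad

s = 7.8862, ds/dθ = 26.0682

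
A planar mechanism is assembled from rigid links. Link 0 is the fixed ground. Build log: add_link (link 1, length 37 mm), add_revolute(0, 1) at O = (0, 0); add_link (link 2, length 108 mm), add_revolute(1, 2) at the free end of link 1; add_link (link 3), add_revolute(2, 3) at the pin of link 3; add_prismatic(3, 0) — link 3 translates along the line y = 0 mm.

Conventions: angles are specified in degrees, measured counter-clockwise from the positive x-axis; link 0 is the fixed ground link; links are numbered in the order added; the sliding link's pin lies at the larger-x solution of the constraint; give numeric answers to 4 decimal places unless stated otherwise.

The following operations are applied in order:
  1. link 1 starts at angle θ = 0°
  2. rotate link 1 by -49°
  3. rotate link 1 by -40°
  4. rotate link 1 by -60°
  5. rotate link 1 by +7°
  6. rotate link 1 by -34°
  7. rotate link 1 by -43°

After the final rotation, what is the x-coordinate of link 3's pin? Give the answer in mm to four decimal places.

geometry: r = 37 mm, L = 108 mm, e = 0 mm; θ starts at 0°
rotate link 1 by -49°: θ ← 0° -49° = -49°
rotate link 1 by -40°: θ ← -49° -40° = -89°
rotate link 1 by -60°: θ ← -89° -60° = -149°
rotate link 1 by +7°: θ ← -149° +7° = -142°
rotate link 1 by -34°: θ ← -142° -34° = -176°
rotate link 1 by -43°: θ ← -176° -43° = -219°
crank pin P = (r cos θ, r sin θ) = (-28.754401, 23.284854)
h = r sin θ − e = 23.284854 − 0 = 23.284854
x = r cos θ + √(L² − h²) = -28.754401 + 105.460019 = 76.705618

76.7056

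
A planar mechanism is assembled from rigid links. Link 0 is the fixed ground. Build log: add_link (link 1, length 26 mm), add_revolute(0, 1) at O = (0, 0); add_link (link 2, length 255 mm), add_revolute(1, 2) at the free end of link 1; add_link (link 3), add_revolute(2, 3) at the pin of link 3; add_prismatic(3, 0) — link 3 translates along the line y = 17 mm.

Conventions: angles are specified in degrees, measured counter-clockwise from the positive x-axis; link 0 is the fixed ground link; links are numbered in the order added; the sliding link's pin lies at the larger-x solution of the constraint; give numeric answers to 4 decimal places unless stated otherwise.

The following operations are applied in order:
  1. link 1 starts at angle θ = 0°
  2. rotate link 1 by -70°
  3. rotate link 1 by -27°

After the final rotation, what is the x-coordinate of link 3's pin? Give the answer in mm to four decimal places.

geometry: r = 26 mm, L = 255 mm, e = 17 mm; θ starts at 0°
rotate link 1 by -70°: θ ← 0° -70° = -70°
rotate link 1 by -27°: θ ← -70° -27° = -97°
crank pin P = (r cos θ, r sin θ) = (-3.168603, -25.806200)
h = r sin θ − e = -25.806200 − 17 = -42.806200
x = r cos θ + √(L² − h²) = -3.168603 + 251.381442 = 248.212839

248.2128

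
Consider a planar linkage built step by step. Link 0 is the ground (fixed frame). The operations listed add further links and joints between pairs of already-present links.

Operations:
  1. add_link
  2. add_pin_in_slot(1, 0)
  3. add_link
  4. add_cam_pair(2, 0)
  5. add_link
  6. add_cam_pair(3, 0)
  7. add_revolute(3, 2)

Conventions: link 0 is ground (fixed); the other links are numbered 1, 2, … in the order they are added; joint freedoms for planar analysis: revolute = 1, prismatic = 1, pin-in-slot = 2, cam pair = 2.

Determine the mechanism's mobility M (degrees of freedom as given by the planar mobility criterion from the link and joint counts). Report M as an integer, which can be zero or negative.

L=1 J1=0 J2=0
add link → L=2 J1=0 J2=0
PS@1,0 dof=2 J2 → L=2 J1=0 J2=1
add link → L=3 J1=0 J2=1
C@2,0 dof=2 J2 → L=3 J1=0 J2=2
add link → L=4 J1=0 J2=2
C@3,0 dof=2 J2 → L=4 J1=0 J2=3
R@3,2 dof=1 J1 → L=4 J1=1 J2=3
M=3(L−1)−2J1−J2=3·3−2·1−3=4

M = 4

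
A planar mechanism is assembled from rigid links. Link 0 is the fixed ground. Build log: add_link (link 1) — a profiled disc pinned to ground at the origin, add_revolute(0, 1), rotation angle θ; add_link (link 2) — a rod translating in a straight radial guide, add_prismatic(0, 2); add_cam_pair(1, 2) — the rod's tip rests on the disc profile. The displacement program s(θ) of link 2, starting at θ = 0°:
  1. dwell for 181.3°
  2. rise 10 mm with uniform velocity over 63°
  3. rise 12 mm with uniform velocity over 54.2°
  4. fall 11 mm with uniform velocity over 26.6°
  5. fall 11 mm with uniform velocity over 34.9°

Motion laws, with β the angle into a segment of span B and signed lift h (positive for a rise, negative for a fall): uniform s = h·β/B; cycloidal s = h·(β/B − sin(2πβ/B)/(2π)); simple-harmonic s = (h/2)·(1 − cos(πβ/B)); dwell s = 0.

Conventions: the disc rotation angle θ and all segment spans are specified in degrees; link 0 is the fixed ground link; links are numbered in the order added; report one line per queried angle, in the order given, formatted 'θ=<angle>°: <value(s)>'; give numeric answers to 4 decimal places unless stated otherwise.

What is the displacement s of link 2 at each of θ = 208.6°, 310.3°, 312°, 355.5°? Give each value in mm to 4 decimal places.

seg 1 [0°–181.3°] dwell: s stays 0.0000
seg 2 [181.3°–244.3°] uniform, h=10: θ=208.6° here. β=27.3, B=63. 10·27.3/63 = 4.3333 → s = 4.3333
seg 2 [181.3°–244.3°] uniform, h=10: full span → s += 10 → s = 10.0000
seg 3 [244.3°–298.5°] uniform, h=12: full span → s += 12 → s = 22.0000
seg 4 [298.5°–325.1°] uniform, h=-11: θ=310.3° here. β=11.8, B=26.6. -11·11.8/26.6 = -4.8797 → s = 17.1203
seg 4 [298.5°–325.1°] uniform, h=-11: θ=312° here. β=13.5, B=26.6. -11·13.5/26.6 = -5.5827 → s = 16.4173
seg 4 [298.5°–325.1°] uniform, h=-11: full span → s += -11 → s = 11.0000
seg 5 [325.1°–360°] uniform, h=-11: θ=355.5° here. β=30.4, B=34.9. -11·30.4/34.9 = -9.5817 → s = 1.4183

θ=208.6°: 4.3333
θ=310.3°: 17.1203
θ=312°: 16.4173
θ=355.5°: 1.4183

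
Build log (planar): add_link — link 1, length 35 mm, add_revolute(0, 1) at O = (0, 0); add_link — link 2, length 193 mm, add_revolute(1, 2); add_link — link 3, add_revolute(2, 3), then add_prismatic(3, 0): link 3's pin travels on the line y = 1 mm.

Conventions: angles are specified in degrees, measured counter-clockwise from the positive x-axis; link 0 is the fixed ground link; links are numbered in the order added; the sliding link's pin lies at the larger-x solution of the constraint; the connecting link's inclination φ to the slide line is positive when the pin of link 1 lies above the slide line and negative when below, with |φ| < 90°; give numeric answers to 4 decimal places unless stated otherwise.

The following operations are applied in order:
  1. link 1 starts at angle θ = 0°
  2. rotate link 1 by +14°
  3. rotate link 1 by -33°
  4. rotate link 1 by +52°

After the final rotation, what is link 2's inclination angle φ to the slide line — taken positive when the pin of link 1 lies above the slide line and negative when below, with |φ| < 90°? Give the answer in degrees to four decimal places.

geometry: r = 35 mm, L = 193 mm, e = 1 mm; θ starts at 0°
rotate link 1 by +14°: θ ← 0° +14° = 14°
rotate link 1 by -33°: θ ← 14° -33° = -19°
rotate link 1 by +52°: θ ← -19° +52° = 33°
h = r sin θ − e = 19.062366 − 1 = 18.062366
sin φ = h / L = 18.062366 / 193 = 0.09358739
φ = arcsin(0.09358739) = 5.370021°

5.3700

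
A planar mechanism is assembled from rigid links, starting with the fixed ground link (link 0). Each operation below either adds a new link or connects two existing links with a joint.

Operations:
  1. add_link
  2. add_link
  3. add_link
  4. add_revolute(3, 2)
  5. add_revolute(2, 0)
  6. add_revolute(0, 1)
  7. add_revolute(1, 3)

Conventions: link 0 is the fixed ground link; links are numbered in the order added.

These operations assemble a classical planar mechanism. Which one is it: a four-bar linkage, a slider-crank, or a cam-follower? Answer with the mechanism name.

links: 4 (incl. ground); joints: 4 revolute, 0 prismatic, 0 higher (cam) pair, forming one closed loop
4 links in a single 4R loop → four-bar linkage

four-bar linkage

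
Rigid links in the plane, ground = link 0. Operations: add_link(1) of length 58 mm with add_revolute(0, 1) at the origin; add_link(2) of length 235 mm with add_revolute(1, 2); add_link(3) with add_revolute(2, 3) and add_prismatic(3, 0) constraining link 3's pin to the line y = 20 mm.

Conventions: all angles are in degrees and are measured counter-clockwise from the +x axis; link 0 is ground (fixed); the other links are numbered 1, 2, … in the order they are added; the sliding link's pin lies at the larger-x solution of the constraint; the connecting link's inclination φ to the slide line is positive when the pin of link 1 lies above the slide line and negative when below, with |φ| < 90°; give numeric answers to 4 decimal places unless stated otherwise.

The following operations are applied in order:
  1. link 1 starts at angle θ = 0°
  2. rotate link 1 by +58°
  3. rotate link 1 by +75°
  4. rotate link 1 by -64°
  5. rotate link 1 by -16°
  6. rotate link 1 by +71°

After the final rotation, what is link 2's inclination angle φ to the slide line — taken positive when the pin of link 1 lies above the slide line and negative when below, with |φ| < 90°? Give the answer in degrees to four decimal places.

geometry: r = 58 mm, L = 235 mm, e = 20 mm; θ starts at 0°
rotate link 1 by +58°: θ ← 0° +58° = 58°
rotate link 1 by +75°: θ ← 58° +75° = 133°
rotate link 1 by -64°: θ ← 133° -64° = 69°
rotate link 1 by -16°: θ ← 69° -16° = 53°
rotate link 1 by +71°: θ ← 53° +71° = 124°
h = r sin θ − e = 48.084179 − 20 = 28.084179
sin φ = h / L = 28.084179 / 235 = 0.11950715
φ = arcsin(0.11950715) = 6.863659°

6.8637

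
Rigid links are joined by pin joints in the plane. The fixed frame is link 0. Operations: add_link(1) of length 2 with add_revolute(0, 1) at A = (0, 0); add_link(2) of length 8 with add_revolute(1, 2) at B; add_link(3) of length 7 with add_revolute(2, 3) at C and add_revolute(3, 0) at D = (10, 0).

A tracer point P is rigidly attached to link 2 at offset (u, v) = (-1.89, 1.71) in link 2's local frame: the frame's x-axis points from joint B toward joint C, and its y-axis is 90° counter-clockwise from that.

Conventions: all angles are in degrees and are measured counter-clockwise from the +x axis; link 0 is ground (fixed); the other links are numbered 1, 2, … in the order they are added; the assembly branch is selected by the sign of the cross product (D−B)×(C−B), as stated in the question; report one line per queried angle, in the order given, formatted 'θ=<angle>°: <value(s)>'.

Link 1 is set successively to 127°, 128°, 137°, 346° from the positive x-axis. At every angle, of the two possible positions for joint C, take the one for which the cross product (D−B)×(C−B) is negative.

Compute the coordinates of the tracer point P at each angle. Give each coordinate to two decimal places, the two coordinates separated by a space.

A=(0,0), D=(10.00,0)
θ=127°: B = A + 2.00·(cos127°, sin127°) = (-1.2036, 1.5973)
θ=127°: |BD| = 11.3169
θ=127°: circle(B,8.00) ∩ circle(D,7.00): a=6.3212, h=4.9033
θ=127°:   candidates: C₊=(5.7463,5.5593) cross=55.491; C₋=(4.3622,-4.1491) cross=-55.491
θ=127°:   branch - wants cross < 0 → take C=(4.3622,-4.1491) (cross=-55.491)
θ=127°: ex = (C−B)/|BC| = (0.6957,-0.7183); ey = (0.7183,0.6957)
θ=127°: P = B + -1.89·ex + 1.71·ey = (-1.2903,4.1446)
θ=128°: B = A + 2.00·(cos128°, sin128°) = (-1.2313, 1.5760)
θ=128°: |BD| = 11.3414
θ=128°: circle(B,8.00) ∩ circle(D,7.00): a=6.3320, h=4.8894
θ=128°:   candidates: C₊=(5.7187,5.5381) cross=55.452; C₋=(4.3598,-4.1458) cross=-55.452
θ=128°:   branch - wants cross < 0 → take C=(4.3598,-4.1458) (cross=-55.452)
θ=128°: ex = (C−B)/|BC| = (0.6989,-0.7152); ey = (0.7152,0.6989)
θ=128°: P = B + -1.89·ex + 1.71·ey = (-1.3292,4.1229)
θ=137°: B = A + 2.00·(cos137°, sin137°) = (-1.4627, 1.3640)
θ=137°: |BD| = 11.5436
θ=137°: circle(B,8.00) ∩ circle(D,7.00): a=6.4215, h=4.7712
θ=137°:   candidates: C₊=(5.4776,5.3430) cross=55.077; C₋=(4.3500,-4.1325) cross=-55.077
θ=137°:   branch - wants cross < 0 → take C=(4.3500,-4.1325) (cross=-55.077)
θ=137°: ex = (C−B)/|BC| = (0.7266,-0.6871); ey = (0.6871,0.7266)
θ=137°: P = B + -1.89·ex + 1.71·ey = (-1.6611,3.9050)
θ=346°: B = A + 2.00·(cos346°, sin346°) = (1.9406, -0.4838)
θ=346°: |BD| = 8.0739
θ=346°: circle(B,8.00) ∩ circle(D,7.00): a=4.9659, h=6.2722
θ=346°:   candidates: C₊=(6.5217,6.0746) cross=50.641; C₋=(7.2734,-6.4471) cross=-50.641
θ=346°:   branch - wants cross < 0 → take C=(7.2734,-6.4471) (cross=-50.641)
θ=346°: ex = (C−B)/|BC| = (0.6666,-0.7454); ey = (0.7454,0.6666)
θ=346°: P = B + -1.89·ex + 1.71·ey = (1.9554,2.0649)

θ=127°: -1.29 4.14
θ=128°: -1.33 4.12
θ=137°: -1.66 3.91
θ=346°: 1.96 2.06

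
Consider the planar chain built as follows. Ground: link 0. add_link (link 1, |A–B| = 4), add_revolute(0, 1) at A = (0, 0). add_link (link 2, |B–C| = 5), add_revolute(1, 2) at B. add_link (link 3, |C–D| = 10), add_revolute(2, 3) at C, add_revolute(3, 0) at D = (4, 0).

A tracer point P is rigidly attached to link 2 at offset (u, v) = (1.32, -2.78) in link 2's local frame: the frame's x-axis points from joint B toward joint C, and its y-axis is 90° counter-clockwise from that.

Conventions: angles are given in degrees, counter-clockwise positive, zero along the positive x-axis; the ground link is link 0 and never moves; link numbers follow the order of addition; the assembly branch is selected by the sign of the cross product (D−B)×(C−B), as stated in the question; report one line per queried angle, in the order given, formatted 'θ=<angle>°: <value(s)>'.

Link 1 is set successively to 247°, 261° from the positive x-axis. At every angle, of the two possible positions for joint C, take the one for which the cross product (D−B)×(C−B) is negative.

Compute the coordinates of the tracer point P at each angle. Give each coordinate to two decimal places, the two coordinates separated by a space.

A=(0,0), D=(4.00,0)
θ=247°: B = A + 4.00·(cos247°, sin247°) = (-1.5629, -3.6820)
θ=247°: |BD| = 6.6711
θ=247°: circle(B,5.00) ∩ circle(D,10.00): a=-2.2857, h=4.4470
θ=247°:   candidates: C₊=(-5.9234,-1.2353) cross=29.666; C₋=(-1.0145,-8.6519) cross=-29.666
θ=247°:   branch - wants cross < 0 → take C=(-1.0145,-8.6519) (cross=-29.666)
θ=247°: ex = (C−B)/|BC| = (0.1097,-0.9940); ey = (0.9940,0.1097)
θ=247°: P = B + 1.32·ex + -2.78·ey = (-4.1814,-5.2990)
θ=261°: B = A + 4.00·(cos261°, sin261°) = (-0.6257, -3.9508)
θ=261°: |BD| = 6.0832
θ=261°: circle(B,5.00) ∩ circle(D,10.00): a=-3.1228, h=3.9048
θ=261°:   candidates: C₊=(-5.5364,-3.0096) cross=23.754; C₋=(-0.4644,-8.9481) cross=-23.754
θ=261°:   branch - wants cross < 0 → take C=(-0.4644,-8.9481) (cross=-23.754)
θ=261°: ex = (C−B)/|BC| = (0.0323,-0.9995); ey = (0.9995,0.0323)
θ=261°: P = B + 1.32·ex + -2.78·ey = (-3.3617,-5.3598)

θ=247°: -4.18 -5.30
θ=261°: -3.36 -5.36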